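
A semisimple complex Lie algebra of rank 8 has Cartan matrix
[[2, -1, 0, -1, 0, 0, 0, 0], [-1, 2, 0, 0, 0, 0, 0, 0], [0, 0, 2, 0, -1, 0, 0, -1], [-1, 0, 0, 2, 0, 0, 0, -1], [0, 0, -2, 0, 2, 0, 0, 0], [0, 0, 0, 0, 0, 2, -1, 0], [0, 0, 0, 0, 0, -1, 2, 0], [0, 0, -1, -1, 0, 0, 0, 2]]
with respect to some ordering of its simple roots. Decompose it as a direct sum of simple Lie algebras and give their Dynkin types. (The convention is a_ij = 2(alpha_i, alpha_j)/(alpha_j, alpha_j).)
The diagram associated to this matrix has two connected components: the simple roots {alpha_6, alpha_7} form a chain of 2 nodes with single edges (A_2), and {alpha_1, alpha_2, alpha_3, alpha_4, alpha_5, alpha_8} form a chain of 6 nodes with a double edge at one end; the terminal node there is the unique long simple root (C_6). A semisimple Lie algebra decomposes uniquely as the direct sum of simple ideals, one per connected component of its Dynkin diagram, so g ≅ A_2 ⊕ C_6 (dimension 8 + 78 = 86).

A2 ⊕ C6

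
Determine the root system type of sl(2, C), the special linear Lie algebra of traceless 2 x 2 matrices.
type A_1

This is sl(2), which has dimension 2^2 - 1 = 3 and rank 2 - 1 = 1 (a Cartan subalgebra is the diagonal traceless matrices). In the classification of classical Lie algebras, the special linear algebra sl(n+1) has type A_n; here n = 1, so the Dynkin diagram is a chain of 1 nodes with single edges (A_1). Hence the type is A_1.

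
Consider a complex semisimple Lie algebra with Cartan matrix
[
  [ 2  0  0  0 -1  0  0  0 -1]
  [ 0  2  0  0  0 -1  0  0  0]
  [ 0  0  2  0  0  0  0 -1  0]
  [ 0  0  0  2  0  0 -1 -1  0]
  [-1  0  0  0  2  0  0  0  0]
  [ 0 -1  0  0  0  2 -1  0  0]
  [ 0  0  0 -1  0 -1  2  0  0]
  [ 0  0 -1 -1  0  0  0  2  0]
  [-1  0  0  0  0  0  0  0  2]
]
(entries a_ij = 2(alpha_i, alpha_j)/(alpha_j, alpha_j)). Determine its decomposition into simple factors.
The diagram associated to this matrix has two connected components: the simple roots {alpha_1, alpha_5, alpha_9} form a chain of 3 nodes with single edges (A_3), and {alpha_2, alpha_3, alpha_4, alpha_6, alpha_7, alpha_8} form a chain of 6 nodes with single edges (A_6). A semisimple Lie algebra decomposes uniquely as the direct sum of simple ideals, one per connected component of its Dynkin diagram, so g ≅ A_3 ⊕ A_6 (dimension 15 + 48 = 63).

type A_3 ⊕ type A_6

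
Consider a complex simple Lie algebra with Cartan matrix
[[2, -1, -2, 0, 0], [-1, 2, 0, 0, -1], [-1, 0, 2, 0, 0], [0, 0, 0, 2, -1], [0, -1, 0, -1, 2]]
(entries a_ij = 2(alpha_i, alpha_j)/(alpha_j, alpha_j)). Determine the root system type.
The matrix has rank 5 with 2's on the diagonal. Reading the off-diagonal entries as Dynkin edges (a single edge where a_ij = a_ji = -1; a double or triple edge where a_ij * a_ji = 2 or 3), the diagram is a chain of 5 nodes with a double edge at one end; the terminal node there is the unique short simple root (B_5). One simple-root ordering that puts it in standard form is (alpha_4, alpha_5, alpha_2, alpha_1, alpha_3). So the algebra is type B_5, i.e. so(11).

type B_5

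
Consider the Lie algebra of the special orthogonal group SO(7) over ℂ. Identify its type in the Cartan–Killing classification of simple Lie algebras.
This is so(7) with 7 odd, which has dimension 7(7-1)/2 = 21 and rank (7-1)/2 = 3. In the classification of classical Lie algebras, the orthogonal algebra so(2n+1) in an odd number of variables has type B_n; here n = 3, so the Dynkin diagram is a chain of 3 nodes with a double edge at one end; the terminal node there is the unique short simple root (B_3). Hence the type is B_3.

type B_3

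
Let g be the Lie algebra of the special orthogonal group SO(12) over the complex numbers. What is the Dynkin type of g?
This is so(12) with 12 even, which has dimension 12(12-1)/2 = 66 and rank 12/2 = 6. In the classification of classical Lie algebras, the orthogonal algebra so(2n) in an even number of variables has type D_n; here n = 6, so the Dynkin diagram is a chain of 4 nodes with a fork of two nodes at one end (D_6). Hence the type is D_6.

D6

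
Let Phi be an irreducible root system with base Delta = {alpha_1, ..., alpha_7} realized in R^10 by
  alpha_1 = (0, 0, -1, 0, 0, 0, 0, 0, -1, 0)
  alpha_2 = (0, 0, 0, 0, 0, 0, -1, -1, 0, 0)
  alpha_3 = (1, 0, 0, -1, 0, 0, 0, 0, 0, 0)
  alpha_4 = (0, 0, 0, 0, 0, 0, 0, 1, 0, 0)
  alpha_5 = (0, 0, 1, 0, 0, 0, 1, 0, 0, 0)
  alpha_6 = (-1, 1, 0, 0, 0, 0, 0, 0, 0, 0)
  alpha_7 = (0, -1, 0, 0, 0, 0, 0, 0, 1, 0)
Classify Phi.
Compute the Cartan integers a_ij = 2(alpha_i, alpha_j)/(alpha_j, alpha_j); the resulting 7x7 Cartan matrix is
[[2, 0, 0, 0, -1, 0, -1], [0, 2, 0, -2, -1, 0, 0], [0, 0, 2, 0, 0, -1, 0], [0, -1, 0, 2, 0, 0, 0], [-1, -1, 0, 0, 2, 0, 0], [0, 0, -1, 0, 0, 2, -1], [-1, 0, 0, 0, 0, -1, 2]].
The roots have two lengths (squared-length ratio 2:1); the short ones are alpha_{4}. The associated Dynkin diagram is a chain of 7 nodes with a double edge at one end; the terminal node there is the unique short simple root (B_7), so the type is B_7 (the algebra so(15)).

type B_7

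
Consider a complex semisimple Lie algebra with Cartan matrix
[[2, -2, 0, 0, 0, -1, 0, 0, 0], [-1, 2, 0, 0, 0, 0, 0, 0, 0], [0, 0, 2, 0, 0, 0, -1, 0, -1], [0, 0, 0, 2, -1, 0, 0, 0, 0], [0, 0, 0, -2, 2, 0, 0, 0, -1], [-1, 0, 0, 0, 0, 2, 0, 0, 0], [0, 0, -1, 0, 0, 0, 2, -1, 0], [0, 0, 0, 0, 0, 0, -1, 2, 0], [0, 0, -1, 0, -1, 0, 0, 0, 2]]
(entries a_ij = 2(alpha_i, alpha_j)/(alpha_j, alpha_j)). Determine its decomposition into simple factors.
type B_3 + type B_6

The diagram associated to this matrix has two connected components: the simple roots {alpha_1, alpha_2, alpha_6} form a chain of 3 nodes with a double edge at one end; the terminal node there is the unique short simple root (B_3), and {alpha_3, alpha_4, alpha_5, alpha_7, alpha_8, alpha_9} form a chain of 6 nodes with a double edge at one end; the terminal node there is the unique short simple root (B_6). A semisimple Lie algebra decomposes uniquely as the direct sum of simple ideals, one per connected component of its Dynkin diagram, so g ≅ B_3 ⊕ B_6 (dimension 21 + 78 = 99).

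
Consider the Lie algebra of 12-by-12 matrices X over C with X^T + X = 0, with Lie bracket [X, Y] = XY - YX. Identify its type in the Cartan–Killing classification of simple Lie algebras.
This is so(12) with 12 even, which has dimension 12(12-1)/2 = 66 and rank 12/2 = 6. In the classification of classical Lie algebras, the orthogonal algebra so(2n) in an even number of variables has type D_n; here n = 6, so the Dynkin diagram is a chain of 4 nodes with a fork of two nodes at one end (D_6). Hence the type is D_6.

type D_6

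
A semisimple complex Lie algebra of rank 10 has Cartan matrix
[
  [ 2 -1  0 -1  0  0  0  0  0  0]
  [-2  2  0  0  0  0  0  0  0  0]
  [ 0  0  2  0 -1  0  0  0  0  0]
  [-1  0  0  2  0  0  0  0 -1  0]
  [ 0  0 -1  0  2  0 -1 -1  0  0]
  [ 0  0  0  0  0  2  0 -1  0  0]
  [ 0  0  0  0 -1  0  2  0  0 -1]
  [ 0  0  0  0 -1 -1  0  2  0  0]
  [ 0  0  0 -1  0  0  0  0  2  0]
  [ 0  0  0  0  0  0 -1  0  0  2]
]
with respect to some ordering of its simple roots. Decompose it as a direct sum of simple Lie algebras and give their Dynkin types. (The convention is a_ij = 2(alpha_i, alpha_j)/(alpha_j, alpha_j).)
The diagram associated to this matrix has two connected components: the simple roots {alpha_1, alpha_2, alpha_4, alpha_9} form a chain of 4 nodes with a double edge at one end; the terminal node there is the unique long simple root (C_4), and {alpha_3, alpha_5, alpha_6, alpha_7, alpha_8, alpha_10} form a chain of 5 nodes with one extra node attached to the third node from one end (E_6). A semisimple Lie algebra decomposes uniquely as the direct sum of simple ideals, one per connected component of its Dynkin diagram, so g ≅ C_4 ⊕ E_6 (dimension 36 + 78 = 114).

type C_4 + type E_6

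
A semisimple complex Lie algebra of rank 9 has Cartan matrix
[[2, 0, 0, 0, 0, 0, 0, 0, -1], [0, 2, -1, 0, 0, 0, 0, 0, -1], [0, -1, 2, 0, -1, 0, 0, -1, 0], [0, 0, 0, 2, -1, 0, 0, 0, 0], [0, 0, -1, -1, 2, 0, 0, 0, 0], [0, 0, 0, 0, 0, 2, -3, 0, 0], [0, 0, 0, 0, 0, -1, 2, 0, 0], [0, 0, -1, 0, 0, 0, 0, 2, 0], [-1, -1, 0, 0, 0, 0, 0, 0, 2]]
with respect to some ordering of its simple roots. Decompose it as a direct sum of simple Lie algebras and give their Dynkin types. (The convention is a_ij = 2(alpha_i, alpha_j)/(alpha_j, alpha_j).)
E7 ⊕ G2

The diagram associated to this matrix has two connected components: the simple roots {alpha_1, alpha_2, alpha_3, alpha_4, alpha_5, alpha_8, alpha_9} form a chain of 6 nodes with one extra node attached to the third node from one end (E_7), and {alpha_6, alpha_7} form two nodes joined by a triple edge (G_2). A semisimple Lie algebra decomposes uniquely as the direct sum of simple ideals, one per connected component of its Dynkin diagram, so g ≅ E_7 ⊕ G_2 (dimension 133 + 14 = 147).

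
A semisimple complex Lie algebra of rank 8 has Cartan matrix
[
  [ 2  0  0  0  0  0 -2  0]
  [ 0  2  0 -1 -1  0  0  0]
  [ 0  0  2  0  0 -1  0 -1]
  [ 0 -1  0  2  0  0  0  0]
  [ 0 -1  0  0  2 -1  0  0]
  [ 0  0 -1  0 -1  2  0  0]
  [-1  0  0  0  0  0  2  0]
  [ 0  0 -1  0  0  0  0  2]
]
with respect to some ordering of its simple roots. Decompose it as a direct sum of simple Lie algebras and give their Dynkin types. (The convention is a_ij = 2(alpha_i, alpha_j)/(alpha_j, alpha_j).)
The diagram associated to this matrix has two connected components: the simple roots {alpha_2, alpha_3, alpha_4, alpha_5, alpha_6, alpha_8} form a chain of 6 nodes with single edges (A_6), and {alpha_1, alpha_7} form a chain of 2 nodes with a double edge at one end; the terminal node there is the unique short simple root (B_2). A semisimple Lie algebra decomposes uniquely as the direct sum of simple ideals, one per connected component of its Dynkin diagram, so g ≅ A_6 ⊕ B_2 (dimension 48 + 10 = 58).

type A_6 ⊕ type B_2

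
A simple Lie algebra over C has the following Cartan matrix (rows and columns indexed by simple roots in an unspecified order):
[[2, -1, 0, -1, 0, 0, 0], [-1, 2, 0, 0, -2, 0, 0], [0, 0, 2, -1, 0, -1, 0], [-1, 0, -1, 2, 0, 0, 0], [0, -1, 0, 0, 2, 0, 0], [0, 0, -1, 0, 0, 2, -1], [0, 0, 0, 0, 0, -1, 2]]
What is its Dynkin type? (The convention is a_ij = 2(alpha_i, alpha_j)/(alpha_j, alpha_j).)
B7

The matrix has rank 7 with 2's on the diagonal. Reading the off-diagonal entries as Dynkin edges (a single edge where a_ij = a_ji = -1; a double or triple edge where a_ij * a_ji = 2 or 3), the diagram is a chain of 7 nodes with a double edge at one end; the terminal node there is the unique short simple root (B_7). One simple-root ordering that puts it in standard form is (alpha_7, alpha_6, alpha_3, alpha_4, alpha_1, alpha_2, alpha_5). So the algebra is type B_7, i.e. so(15).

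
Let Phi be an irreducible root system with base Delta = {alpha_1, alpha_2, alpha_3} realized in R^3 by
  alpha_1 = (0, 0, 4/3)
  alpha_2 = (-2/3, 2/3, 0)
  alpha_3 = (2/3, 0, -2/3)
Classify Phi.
Compute the Cartan integers a_ij = 2(alpha_i, alpha_j)/(alpha_j, alpha_j); the resulting 3x3 Cartan matrix is
[[2, 0, -2], [0, 2, -1], [-1, -1, 2]].
The roots have two lengths (squared-length ratio 2:1); the short ones are alpha_{2,3}. The associated Dynkin diagram is a chain of 3 nodes with a double edge at one end; the terminal node there is the unique long simple root (C_3), so the type is C_3 (the algebra sp(6)).

type C_3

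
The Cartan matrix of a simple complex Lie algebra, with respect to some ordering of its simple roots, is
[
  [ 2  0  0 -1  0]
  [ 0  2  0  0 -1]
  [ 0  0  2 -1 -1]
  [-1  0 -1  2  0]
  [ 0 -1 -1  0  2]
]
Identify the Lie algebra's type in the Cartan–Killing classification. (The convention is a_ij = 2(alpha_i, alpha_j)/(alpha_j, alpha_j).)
The matrix has rank 5 with 2's on the diagonal. Reading the off-diagonal entries as Dynkin edges (a single edge where a_ij = a_ji = -1; a double or triple edge where a_ij * a_ji = 2 or 3), the diagram is a chain of 5 nodes with single edges (A_5). One simple-root ordering that puts it in standard form is (alpha_1, alpha_4, alpha_3, alpha_5, alpha_2). So the algebra is type A_5, i.e. sl(6).

type A_5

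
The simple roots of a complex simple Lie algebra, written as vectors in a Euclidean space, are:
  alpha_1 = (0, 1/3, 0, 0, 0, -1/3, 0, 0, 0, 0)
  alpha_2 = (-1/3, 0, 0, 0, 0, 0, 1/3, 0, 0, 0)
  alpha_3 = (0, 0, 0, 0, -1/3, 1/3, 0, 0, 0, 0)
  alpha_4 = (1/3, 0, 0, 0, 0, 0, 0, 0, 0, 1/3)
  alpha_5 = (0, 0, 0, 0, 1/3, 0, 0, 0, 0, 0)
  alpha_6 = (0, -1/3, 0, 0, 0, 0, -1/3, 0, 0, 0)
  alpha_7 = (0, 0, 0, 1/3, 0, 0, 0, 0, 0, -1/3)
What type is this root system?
B_7

Compute the Cartan integers a_ij = 2(alpha_i, alpha_j)/(alpha_j, alpha_j); the resulting 7x7 Cartan matrix is
[[2, 0, -1, 0, 0, -1, 0], [0, 2, 0, -1, 0, -1, 0], [-1, 0, 2, 0, -2, 0, 0], [0, -1, 0, 2, 0, 0, -1], [0, 0, -1, 0, 2, 0, 0], [-1, -1, 0, 0, 0, 2, 0], [0, 0, 0, -1, 0, 0, 2]].
The roots have two lengths (squared-length ratio 2:1); the short ones are alpha_{5}. The associated Dynkin diagram is a chain of 7 nodes with a double edge at one end; the terminal node there is the unique short simple root (B_7), so the type is B_7 (the algebra so(15)).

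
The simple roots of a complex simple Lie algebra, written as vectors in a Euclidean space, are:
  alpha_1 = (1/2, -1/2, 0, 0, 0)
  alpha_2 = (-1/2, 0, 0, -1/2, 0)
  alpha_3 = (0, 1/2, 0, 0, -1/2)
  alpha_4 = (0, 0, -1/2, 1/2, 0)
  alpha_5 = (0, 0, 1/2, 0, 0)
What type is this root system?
B5

Compute the Cartan integers a_ij = 2(alpha_i, alpha_j)/(alpha_j, alpha_j); the resulting 5x5 Cartan matrix is
[[2, -1, -1, 0, 0], [-1, 2, 0, -1, 0], [-1, 0, 2, 0, 0], [0, -1, 0, 2, -2], [0, 0, 0, -1, 2]].
The roots have two lengths (squared-length ratio 2:1); the short ones are alpha_{5}. The associated Dynkin diagram is a chain of 5 nodes with a double edge at one end; the terminal node there is the unique short simple root (B_5), so the type is B_5 (the algebra so(11)).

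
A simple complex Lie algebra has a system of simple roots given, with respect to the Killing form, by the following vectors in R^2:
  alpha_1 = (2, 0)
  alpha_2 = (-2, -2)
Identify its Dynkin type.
Compute the Cartan integers a_ij = 2(alpha_i, alpha_j)/(alpha_j, alpha_j); the resulting 2x2 Cartan matrix is
[[2, -1], [-2, 2]].
The roots have two lengths (squared-length ratio 2:1); the short ones are alpha_{1}. The associated Dynkin diagram is a chain of 2 nodes with a double edge at one end; the terminal node there is the unique short simple root (B_2), so the type is B_2 (the algebra so(5)).

B_2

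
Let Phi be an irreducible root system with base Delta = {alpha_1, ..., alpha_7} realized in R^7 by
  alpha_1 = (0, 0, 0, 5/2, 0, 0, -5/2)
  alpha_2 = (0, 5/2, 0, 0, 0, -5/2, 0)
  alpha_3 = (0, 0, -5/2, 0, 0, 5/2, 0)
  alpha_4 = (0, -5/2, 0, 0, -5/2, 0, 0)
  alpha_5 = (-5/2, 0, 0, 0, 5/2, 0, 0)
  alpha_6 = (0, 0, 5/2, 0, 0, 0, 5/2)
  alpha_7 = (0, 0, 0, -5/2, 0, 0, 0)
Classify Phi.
B7

Compute the Cartan integers a_ij = 2(alpha_i, alpha_j)/(alpha_j, alpha_j); the resulting 7x7 Cartan matrix is
[[2, 0, 0, 0, 0, -1, -2], [0, 2, -1, -1, 0, 0, 0], [0, -1, 2, 0, 0, -1, 0], [0, -1, 0, 2, -1, 0, 0], [0, 0, 0, -1, 2, 0, 0], [-1, 0, -1, 0, 0, 2, 0], [-1, 0, 0, 0, 0, 0, 2]].
The roots have two lengths (squared-length ratio 2:1); the short ones are alpha_{7}. The associated Dynkin diagram is a chain of 7 nodes with a double edge at one end; the terminal node there is the unique short simple root (B_7), so the type is B_7 (the algebra so(15)).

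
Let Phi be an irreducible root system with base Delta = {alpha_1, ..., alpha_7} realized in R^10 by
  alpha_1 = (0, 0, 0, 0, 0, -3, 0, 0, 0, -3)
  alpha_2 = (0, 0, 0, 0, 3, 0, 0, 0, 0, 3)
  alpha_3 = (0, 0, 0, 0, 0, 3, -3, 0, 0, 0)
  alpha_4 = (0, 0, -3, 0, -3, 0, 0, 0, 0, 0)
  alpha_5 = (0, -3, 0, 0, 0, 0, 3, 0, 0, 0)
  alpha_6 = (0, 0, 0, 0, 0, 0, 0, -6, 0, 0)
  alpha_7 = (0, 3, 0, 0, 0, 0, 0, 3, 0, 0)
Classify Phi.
C_7 (sp(14))

Compute the Cartan integers a_ij = 2(alpha_i, alpha_j)/(alpha_j, alpha_j); the resulting 7x7 Cartan matrix is
[[2, -1, -1, 0, 0, 0, 0], [-1, 2, 0, -1, 0, 0, 0], [-1, 0, 2, 0, -1, 0, 0], [0, -1, 0, 2, 0, 0, 0], [0, 0, -1, 0, 2, 0, -1], [0, 0, 0, 0, 0, 2, -2], [0, 0, 0, 0, -1, -1, 2]].
The roots have two lengths (squared-length ratio 2:1); the short ones are alpha_{1,2,3,4,5,7}. The associated Dynkin diagram is a chain of 7 nodes with a double edge at one end; the terminal node there is the unique long simple root (C_7), so the type is C_7 (the algebra sp(14)).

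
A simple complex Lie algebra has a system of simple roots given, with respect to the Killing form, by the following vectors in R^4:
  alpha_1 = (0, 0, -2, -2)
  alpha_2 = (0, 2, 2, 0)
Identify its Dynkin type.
A_2 (sl(3))

Compute the Cartan integers a_ij = 2(alpha_i, alpha_j)/(alpha_j, alpha_j); the resulting 2x2 Cartan matrix is
[[2, -1], [-1, 2]].
All simple roots have the same length, so the diagram is simply laced. The associated Dynkin diagram is a chain of 2 nodes with single edges (A_2), so the type is A_2 (the algebra sl(3)).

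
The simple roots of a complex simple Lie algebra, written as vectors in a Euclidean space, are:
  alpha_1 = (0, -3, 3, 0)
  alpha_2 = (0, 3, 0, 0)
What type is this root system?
Compute the Cartan integers a_ij = 2(alpha_i, alpha_j)/(alpha_j, alpha_j); the resulting 2x2 Cartan matrix is
[[2, -2], [-1, 2]].
The roots have two lengths (squared-length ratio 2:1); the short ones are alpha_{2}. The associated Dynkin diagram is a chain of 2 nodes with a double edge at one end; the terminal node there is the unique short simple root (B_2), so the type is B_2 (the algebra so(5)).

type B_2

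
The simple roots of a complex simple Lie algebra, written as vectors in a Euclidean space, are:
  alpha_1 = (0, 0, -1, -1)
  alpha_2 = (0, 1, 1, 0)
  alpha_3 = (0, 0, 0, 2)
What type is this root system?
C3

Compute the Cartan integers a_ij = 2(alpha_i, alpha_j)/(alpha_j, alpha_j); the resulting 3x3 Cartan matrix is
[[2, -1, -1], [-1, 2, 0], [-2, 0, 2]].
The roots have two lengths (squared-length ratio 2:1); the short ones are alpha_{1,2}. The associated Dynkin diagram is a chain of 3 nodes with a double edge at one end; the terminal node there is the unique long simple root (C_3), so the type is C_3 (the algebra sp(6)).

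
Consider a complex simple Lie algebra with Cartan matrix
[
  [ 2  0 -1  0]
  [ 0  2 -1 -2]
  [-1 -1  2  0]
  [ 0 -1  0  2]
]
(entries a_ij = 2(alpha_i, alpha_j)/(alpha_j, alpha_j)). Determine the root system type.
The matrix has rank 4 with 2's on the diagonal. Reading the off-diagonal entries as Dynkin edges (a single edge where a_ij = a_ji = -1; a double or triple edge where a_ij * a_ji = 2 or 3), the diagram is a chain of 4 nodes with a double edge at one end; the terminal node there is the unique short simple root (B_4). One simple-root ordering that puts it in standard form is (alpha_1, alpha_3, alpha_2, alpha_4). So the algebra is type B_4, i.e. so(9).

B4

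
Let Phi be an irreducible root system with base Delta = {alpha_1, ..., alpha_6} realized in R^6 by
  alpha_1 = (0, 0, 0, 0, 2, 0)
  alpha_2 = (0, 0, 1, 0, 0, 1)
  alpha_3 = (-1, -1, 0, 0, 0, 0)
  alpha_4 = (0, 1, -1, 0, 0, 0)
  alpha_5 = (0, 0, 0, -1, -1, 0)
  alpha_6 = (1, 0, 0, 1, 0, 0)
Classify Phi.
C6

Compute the Cartan integers a_ij = 2(alpha_i, alpha_j)/(alpha_j, alpha_j); the resulting 6x6 Cartan matrix is
[[2, 0, 0, 0, -2, 0], [0, 2, 0, -1, 0, 0], [0, 0, 2, -1, 0, -1], [0, -1, -1, 2, 0, 0], [-1, 0, 0, 0, 2, -1], [0, 0, -1, 0, -1, 2]].
The roots have two lengths (squared-length ratio 2:1); the short ones are alpha_{2,3,4,5,6}. The associated Dynkin diagram is a chain of 6 nodes with a double edge at one end; the terminal node there is the unique long simple root (C_6), so the type is C_6 (the algebra sp(12)).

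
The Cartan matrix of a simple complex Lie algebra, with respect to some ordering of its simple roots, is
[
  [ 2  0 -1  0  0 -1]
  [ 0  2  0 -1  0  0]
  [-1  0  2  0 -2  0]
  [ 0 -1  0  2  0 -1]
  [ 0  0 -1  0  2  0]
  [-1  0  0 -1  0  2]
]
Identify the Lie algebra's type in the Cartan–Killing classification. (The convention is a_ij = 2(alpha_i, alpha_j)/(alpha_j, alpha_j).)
The matrix has rank 6 with 2's on the diagonal. Reading the off-diagonal entries as Dynkin edges (a single edge where a_ij = a_ji = -1; a double or triple edge where a_ij * a_ji = 2 or 3), the diagram is a chain of 6 nodes with a double edge at one end; the terminal node there is the unique short simple root (B_6). One simple-root ordering that puts it in standard form is (alpha_2, alpha_4, alpha_6, alpha_1, alpha_3, alpha_5). So the algebra is type B_6, i.e. so(13).

type B_6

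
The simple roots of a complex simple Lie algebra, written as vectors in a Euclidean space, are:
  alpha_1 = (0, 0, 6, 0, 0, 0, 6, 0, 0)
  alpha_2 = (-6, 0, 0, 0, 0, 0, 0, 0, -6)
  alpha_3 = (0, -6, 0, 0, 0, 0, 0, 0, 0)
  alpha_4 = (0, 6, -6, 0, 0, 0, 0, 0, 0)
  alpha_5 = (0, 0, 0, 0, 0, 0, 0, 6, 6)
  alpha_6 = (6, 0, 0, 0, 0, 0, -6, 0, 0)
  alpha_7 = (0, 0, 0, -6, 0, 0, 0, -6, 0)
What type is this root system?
B_7 (so(15))

Compute the Cartan integers a_ij = 2(alpha_i, alpha_j)/(alpha_j, alpha_j); the resulting 7x7 Cartan matrix is
[[2, 0, 0, -1, 0, -1, 0], [0, 2, 0, 0, -1, -1, 0], [0, 0, 2, -1, 0, 0, 0], [-1, 0, -2, 2, 0, 0, 0], [0, -1, 0, 0, 2, 0, -1], [-1, -1, 0, 0, 0, 2, 0], [0, 0, 0, 0, -1, 0, 2]].
The roots have two lengths (squared-length ratio 2:1); the short ones are alpha_{3}. The associated Dynkin diagram is a chain of 7 nodes with a double edge at one end; the terminal node there is the unique short simple root (B_7), so the type is B_7 (the algebra so(15)).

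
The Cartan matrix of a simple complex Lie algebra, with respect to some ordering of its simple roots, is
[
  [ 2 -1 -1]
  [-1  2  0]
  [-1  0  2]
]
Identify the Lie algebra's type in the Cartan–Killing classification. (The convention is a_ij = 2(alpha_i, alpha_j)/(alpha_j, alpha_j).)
The matrix has rank 3 with 2's on the diagonal. Reading the off-diagonal entries as Dynkin edges (a single edge where a_ij = a_ji = -1; a double or triple edge where a_ij * a_ji = 2 or 3), the diagram is a chain of 3 nodes with single edges (A_3). One simple-root ordering that puts it in standard form is (alpha_2, alpha_1, alpha_3). So the algebra is type A_3, i.e. sl(4).

type A_3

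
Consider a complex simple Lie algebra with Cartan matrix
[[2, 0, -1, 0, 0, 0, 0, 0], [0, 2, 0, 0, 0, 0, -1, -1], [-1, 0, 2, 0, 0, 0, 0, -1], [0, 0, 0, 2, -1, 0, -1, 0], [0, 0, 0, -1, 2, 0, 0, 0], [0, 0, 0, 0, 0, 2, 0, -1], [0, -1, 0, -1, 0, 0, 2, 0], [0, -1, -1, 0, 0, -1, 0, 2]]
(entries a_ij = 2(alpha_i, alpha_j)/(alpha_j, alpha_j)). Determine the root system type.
E8

The matrix has rank 8 with 2's on the diagonal. Reading the off-diagonal entries as Dynkin edges (a single edge where a_ij = a_ji = -1; a double or triple edge where a_ij * a_ji = 2 or 3), the diagram is a chain of 7 nodes with one extra node attached to the third node from one end (E_8). One simple-root ordering that puts it in standard form is (alpha_1, alpha_6, alpha_3, alpha_8, alpha_2, alpha_7, alpha_4, alpha_5). So the algebra is type E_8.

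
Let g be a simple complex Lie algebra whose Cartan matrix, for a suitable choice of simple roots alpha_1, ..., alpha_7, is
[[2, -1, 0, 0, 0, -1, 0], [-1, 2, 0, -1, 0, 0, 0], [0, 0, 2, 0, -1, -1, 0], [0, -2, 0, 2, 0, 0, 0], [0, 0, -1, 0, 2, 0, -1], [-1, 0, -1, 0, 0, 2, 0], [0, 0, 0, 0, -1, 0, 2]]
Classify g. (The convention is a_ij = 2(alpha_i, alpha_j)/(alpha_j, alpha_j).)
C_7 (sp(14))

The matrix has rank 7 with 2's on the diagonal. Reading the off-diagonal entries as Dynkin edges (a single edge where a_ij = a_ji = -1; a double or triple edge where a_ij * a_ji = 2 or 3), the diagram is a chain of 7 nodes with a double edge at one end; the terminal node there is the unique long simple root (C_7). One simple-root ordering that puts it in standard form is (alpha_7, alpha_5, alpha_3, alpha_6, alpha_1, alpha_2, alpha_4). So the algebra is type C_7, i.e. sp(14).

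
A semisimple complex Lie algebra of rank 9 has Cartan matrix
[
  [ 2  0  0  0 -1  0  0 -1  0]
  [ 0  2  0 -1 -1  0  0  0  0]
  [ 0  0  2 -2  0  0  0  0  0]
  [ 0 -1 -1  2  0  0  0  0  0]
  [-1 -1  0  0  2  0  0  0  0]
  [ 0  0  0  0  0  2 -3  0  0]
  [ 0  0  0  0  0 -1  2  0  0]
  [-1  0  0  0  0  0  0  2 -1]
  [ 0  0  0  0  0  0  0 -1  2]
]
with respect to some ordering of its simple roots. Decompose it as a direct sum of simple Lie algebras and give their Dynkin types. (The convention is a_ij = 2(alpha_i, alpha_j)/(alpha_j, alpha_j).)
The diagram associated to this matrix has two connected components: the simple roots {alpha_1, alpha_2, alpha_3, alpha_4, alpha_5, alpha_8, alpha_9} form a chain of 7 nodes with a double edge at one end; the terminal node there is the unique long simple root (C_7), and {alpha_6, alpha_7} form two nodes joined by a triple edge (G_2). A semisimple Lie algebra decomposes uniquely as the direct sum of simple ideals, one per connected component of its Dynkin diagram, so g ≅ C_7 ⊕ G_2 (dimension 105 + 14 = 119).

type C_7 ⊕ type G_2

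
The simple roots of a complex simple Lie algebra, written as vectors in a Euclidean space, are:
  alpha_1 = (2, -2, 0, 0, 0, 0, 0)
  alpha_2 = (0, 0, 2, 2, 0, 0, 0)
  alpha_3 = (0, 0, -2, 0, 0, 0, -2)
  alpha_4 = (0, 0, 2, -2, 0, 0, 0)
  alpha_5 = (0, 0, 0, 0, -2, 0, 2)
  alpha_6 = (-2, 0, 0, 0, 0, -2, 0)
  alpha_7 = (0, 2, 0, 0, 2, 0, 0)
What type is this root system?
D7

Compute the Cartan integers a_ij = 2(alpha_i, alpha_j)/(alpha_j, alpha_j); the resulting 7x7 Cartan matrix is
[[2, 0, 0, 0, 0, -1, -1], [0, 2, -1, 0, 0, 0, 0], [0, -1, 2, -1, -1, 0, 0], [0, 0, -1, 2, 0, 0, 0], [0, 0, -1, 0, 2, 0, -1], [-1, 0, 0, 0, 0, 2, 0], [-1, 0, 0, 0, -1, 0, 2]].
All simple roots have the same length, so the diagram is simply laced. The associated Dynkin diagram is a chain of 5 nodes with a fork of two nodes at one end (D_7), so the type is D_7 (the algebra so(14)).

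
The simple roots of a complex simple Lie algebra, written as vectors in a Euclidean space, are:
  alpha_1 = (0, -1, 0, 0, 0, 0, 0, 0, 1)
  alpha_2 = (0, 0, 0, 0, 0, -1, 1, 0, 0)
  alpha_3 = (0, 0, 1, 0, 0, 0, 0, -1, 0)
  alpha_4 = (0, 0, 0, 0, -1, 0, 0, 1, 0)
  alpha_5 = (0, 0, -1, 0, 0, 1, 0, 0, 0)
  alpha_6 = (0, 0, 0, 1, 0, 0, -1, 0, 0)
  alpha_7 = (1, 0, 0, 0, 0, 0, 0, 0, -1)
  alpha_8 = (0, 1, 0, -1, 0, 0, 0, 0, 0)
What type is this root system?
A_8 (sl(9))

Compute the Cartan integers a_ij = 2(alpha_i, alpha_j)/(alpha_j, alpha_j); the resulting 8x8 Cartan matrix is
[[2, 0, 0, 0, 0, 0, -1, -1], [0, 2, 0, 0, -1, -1, 0, 0], [0, 0, 2, -1, -1, 0, 0, 0], [0, 0, -1, 2, 0, 0, 0, 0], [0, -1, -1, 0, 2, 0, 0, 0], [0, -1, 0, 0, 0, 2, 0, -1], [-1, 0, 0, 0, 0, 0, 2, 0], [-1, 0, 0, 0, 0, -1, 0, 2]].
All simple roots have the same length, so the diagram is simply laced. The associated Dynkin diagram is a chain of 8 nodes with single edges (A_8), so the type is A_8 (the algebra sl(9)).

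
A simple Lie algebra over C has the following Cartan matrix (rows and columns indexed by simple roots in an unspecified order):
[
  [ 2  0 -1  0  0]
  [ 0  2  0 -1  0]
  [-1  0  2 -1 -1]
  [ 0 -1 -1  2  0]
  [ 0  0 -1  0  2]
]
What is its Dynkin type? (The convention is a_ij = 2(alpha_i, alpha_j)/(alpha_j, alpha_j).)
D5

The matrix has rank 5 with 2's on the diagonal. Reading the off-diagonal entries as Dynkin edges (a single edge where a_ij = a_ji = -1; a double or triple edge where a_ij * a_ji = 2 or 3), the diagram is a chain of 3 nodes with a fork of two nodes at one end (D_5). One simple-root ordering that puts it in standard form is (alpha_2, alpha_4, alpha_3, alpha_1, alpha_5). So the algebra is type D_5, i.e. so(10).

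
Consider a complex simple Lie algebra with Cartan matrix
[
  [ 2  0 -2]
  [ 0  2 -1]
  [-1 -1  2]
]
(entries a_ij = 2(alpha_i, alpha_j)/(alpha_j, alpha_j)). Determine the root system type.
C_3

The matrix has rank 3 with 2's on the diagonal. Reading the off-diagonal entries as Dynkin edges (a single edge where a_ij = a_ji = -1; a double or triple edge where a_ij * a_ji = 2 or 3), the diagram is a chain of 3 nodes with a double edge at one end; the terminal node there is the unique long simple root (C_3). One simple-root ordering that puts it in standard form is (alpha_2, alpha_3, alpha_1). So the algebra is type C_3, i.e. sp(6).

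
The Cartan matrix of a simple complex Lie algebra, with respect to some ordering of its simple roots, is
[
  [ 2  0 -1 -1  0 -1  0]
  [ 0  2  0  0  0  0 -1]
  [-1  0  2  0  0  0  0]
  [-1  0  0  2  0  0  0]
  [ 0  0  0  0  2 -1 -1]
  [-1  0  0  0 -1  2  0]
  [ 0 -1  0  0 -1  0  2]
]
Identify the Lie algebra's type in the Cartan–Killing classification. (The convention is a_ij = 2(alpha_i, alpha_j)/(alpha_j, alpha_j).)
The matrix has rank 7 with 2's on the diagonal. Reading the off-diagonal entries as Dynkin edges (a single edge where a_ij = a_ji = -1; a double or triple edge where a_ij * a_ji = 2 or 3), the diagram is a chain of 5 nodes with a fork of two nodes at one end (D_7). One simple-root ordering that puts it in standard form is (alpha_2, alpha_7, alpha_5, alpha_6, alpha_1, alpha_4, alpha_3). So the algebra is type D_7, i.e. so(14).

D_7 (so(14))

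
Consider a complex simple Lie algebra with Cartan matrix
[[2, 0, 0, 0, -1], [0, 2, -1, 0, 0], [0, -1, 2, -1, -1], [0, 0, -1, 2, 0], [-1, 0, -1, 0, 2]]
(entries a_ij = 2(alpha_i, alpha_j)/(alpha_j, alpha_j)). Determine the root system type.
The matrix has rank 5 with 2's on the diagonal. Reading the off-diagonal entries as Dynkin edges (a single edge where a_ij = a_ji = -1; a double or triple edge where a_ij * a_ji = 2 or 3), the diagram is a chain of 3 nodes with a fork of two nodes at one end (D_5). One simple-root ordering that puts it in standard form is (alpha_1, alpha_5, alpha_3, alpha_4, alpha_2). So the algebra is type D_5, i.e. so(10).

D_5 (so(10))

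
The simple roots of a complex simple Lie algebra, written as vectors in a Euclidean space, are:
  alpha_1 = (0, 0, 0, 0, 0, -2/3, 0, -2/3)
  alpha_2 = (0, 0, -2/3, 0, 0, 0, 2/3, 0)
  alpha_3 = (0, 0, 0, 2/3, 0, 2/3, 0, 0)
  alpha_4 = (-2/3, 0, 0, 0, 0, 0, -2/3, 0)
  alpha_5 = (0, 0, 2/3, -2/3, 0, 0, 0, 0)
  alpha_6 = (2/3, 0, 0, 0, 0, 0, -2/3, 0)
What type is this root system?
D_6 (so(12))

Compute the Cartan integers a_ij = 2(alpha_i, alpha_j)/(alpha_j, alpha_j); the resulting 6x6 Cartan matrix is
[[2, 0, -1, 0, 0, 0], [0, 2, 0, -1, -1, -1], [-1, 0, 2, 0, -1, 0], [0, -1, 0, 2, 0, 0], [0, -1, -1, 0, 2, 0], [0, -1, 0, 0, 0, 2]].
All simple roots have the same length, so the diagram is simply laced. The associated Dynkin diagram is a chain of 4 nodes with a fork of two nodes at one end (D_6), so the type is D_6 (the algebra so(12)).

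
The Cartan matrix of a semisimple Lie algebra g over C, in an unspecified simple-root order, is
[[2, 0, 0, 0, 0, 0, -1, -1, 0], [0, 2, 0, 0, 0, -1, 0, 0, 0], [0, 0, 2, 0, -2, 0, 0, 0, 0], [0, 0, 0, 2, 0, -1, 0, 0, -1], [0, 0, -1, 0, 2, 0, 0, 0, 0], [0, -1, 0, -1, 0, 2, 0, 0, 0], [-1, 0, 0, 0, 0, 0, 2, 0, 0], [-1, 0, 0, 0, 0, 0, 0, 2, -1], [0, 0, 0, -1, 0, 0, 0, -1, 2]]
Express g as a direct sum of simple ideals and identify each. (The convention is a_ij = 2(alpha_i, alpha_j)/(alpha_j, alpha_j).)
The diagram associated to this matrix has two connected components: the simple roots {alpha_1, alpha_2, alpha_4, alpha_6, alpha_7, alpha_8, alpha_9} form a chain of 7 nodes with single edges (A_7), and {alpha_3, alpha_5} form a chain of 2 nodes with a double edge at one end; the terminal node there is the unique short simple root (B_2). A semisimple Lie algebra decomposes uniquely as the direct sum of simple ideals, one per connected component of its Dynkin diagram, so g ≅ A_7 ⊕ B_2 (dimension 63 + 10 = 73).

A_7 (sl(8)) ⊕ B_2 (so(5))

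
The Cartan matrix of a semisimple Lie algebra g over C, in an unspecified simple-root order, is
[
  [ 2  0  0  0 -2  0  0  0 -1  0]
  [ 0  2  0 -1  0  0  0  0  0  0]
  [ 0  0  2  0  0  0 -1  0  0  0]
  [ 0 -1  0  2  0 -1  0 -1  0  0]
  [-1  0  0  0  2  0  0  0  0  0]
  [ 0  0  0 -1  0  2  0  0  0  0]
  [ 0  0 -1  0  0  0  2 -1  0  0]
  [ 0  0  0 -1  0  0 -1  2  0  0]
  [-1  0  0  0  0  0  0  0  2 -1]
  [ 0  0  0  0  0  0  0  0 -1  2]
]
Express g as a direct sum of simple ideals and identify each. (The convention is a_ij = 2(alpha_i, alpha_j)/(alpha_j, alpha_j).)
The diagram associated to this matrix has two connected components: the simple roots {alpha_1, alpha_5, alpha_9, alpha_10} form a chain of 4 nodes with a double edge at one end; the terminal node there is the unique short simple root (B_4), and {alpha_2, alpha_3, alpha_4, alpha_6, alpha_7, alpha_8} form a chain of 4 nodes with a fork of two nodes at one end (D_6). A semisimple Lie algebra decomposes uniquely as the direct sum of simple ideals, one per connected component of its Dynkin diagram, so g ≅ B_4 ⊕ D_6 (dimension 36 + 66 = 102).

B_4 + D_6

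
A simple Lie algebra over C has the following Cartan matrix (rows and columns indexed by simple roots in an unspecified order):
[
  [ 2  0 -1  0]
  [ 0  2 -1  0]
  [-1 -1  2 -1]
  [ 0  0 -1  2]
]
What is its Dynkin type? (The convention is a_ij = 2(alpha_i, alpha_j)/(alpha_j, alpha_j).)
D_4

The matrix has rank 4 with 2's on the diagonal. Reading the off-diagonal entries as Dynkin edges (a single edge where a_ij = a_ji = -1; a double or triple edge where a_ij * a_ji = 2 or 3), the diagram is a chain of 2 nodes with a fork of two nodes at one end (D_4). One simple-root ordering that puts it in standard form is (alpha_2, alpha_3, alpha_4, alpha_1). So the algebra is type D_4, i.e. so(8).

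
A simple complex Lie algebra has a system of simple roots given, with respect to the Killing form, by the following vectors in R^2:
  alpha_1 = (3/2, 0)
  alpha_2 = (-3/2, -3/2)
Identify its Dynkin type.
B_2

Compute the Cartan integers a_ij = 2(alpha_i, alpha_j)/(alpha_j, alpha_j); the resulting 2x2 Cartan matrix is
[[2, -1], [-2, 2]].
The roots have two lengths (squared-length ratio 2:1); the short ones are alpha_{1}. The associated Dynkin diagram is a chain of 2 nodes with a double edge at one end; the terminal node there is the unique short simple root (B_2), so the type is B_2 (the algebra so(5)).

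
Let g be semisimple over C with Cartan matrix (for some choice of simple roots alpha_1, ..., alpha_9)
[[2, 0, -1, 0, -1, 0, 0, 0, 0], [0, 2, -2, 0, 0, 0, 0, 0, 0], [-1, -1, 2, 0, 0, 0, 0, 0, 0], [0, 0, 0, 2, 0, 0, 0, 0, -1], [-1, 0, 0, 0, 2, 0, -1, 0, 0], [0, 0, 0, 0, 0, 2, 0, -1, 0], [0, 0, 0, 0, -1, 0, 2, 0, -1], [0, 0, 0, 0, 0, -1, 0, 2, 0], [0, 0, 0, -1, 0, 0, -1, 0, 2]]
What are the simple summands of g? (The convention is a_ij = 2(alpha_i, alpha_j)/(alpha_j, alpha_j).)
The diagram associated to this matrix has two connected components: the simple roots {alpha_6, alpha_8} form a chain of 2 nodes with single edges (A_2), and {alpha_1, alpha_2, alpha_3, alpha_4, alpha_5, alpha_7, alpha_9} form a chain of 7 nodes with a double edge at one end; the terminal node there is the unique long simple root (C_7). A semisimple Lie algebra decomposes uniquely as the direct sum of simple ideals, one per connected component of its Dynkin diagram, so g ≅ A_2 ⊕ C_7 (dimension 8 + 105 = 113).

A2 ⊕ C7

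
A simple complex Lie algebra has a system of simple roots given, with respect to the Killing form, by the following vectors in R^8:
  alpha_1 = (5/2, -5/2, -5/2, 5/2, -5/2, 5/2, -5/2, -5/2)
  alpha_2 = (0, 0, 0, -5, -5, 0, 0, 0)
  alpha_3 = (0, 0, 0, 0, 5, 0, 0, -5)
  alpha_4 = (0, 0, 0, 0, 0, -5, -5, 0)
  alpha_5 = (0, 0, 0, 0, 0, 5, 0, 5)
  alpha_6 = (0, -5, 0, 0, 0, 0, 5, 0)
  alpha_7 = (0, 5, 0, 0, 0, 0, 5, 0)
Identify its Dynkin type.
Compute the Cartan integers a_ij = 2(alpha_i, alpha_j)/(alpha_j, alpha_j); the resulting 7x7 Cartan matrix is
[[2, 0, 0, 0, 0, 0, -1], [0, 2, -1, 0, 0, 0, 0], [0, -1, 2, 0, -1, 0, 0], [0, 0, 0, 2, -1, -1, -1], [0, 0, -1, -1, 2, 0, 0], [0, 0, 0, -1, 0, 2, 0], [-1, 0, 0, -1, 0, 0, 2]].
All simple roots have the same length, so the diagram is simply laced. The associated Dynkin diagram is a chain of 6 nodes with one extra node attached to the third node from one end (E_7), so the type is E_7.

E_7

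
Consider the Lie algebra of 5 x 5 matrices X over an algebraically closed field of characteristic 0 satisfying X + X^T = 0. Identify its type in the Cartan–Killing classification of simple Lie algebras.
type B_2

This is so(5) with 5 odd, which has dimension 5(5-1)/2 = 10 and rank (5-1)/2 = 2. In the classification of classical Lie algebras, the orthogonal algebra so(2n+1) in an odd number of variables has type B_n; here n = 2, so the Dynkin diagram is a chain of 2 nodes with a double edge at one end; the terminal node there is the unique short simple root (B_2). Hence the type is B_2.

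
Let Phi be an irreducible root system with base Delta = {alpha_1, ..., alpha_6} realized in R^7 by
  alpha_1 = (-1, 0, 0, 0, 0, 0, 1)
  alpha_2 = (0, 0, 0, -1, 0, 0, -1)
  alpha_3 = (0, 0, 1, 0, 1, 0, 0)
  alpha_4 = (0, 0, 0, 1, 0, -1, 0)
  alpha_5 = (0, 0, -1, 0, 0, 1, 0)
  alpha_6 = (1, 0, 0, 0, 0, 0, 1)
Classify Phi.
Compute the Cartan integers a_ij = 2(alpha_i, alpha_j)/(alpha_j, alpha_j); the resulting 6x6 Cartan matrix is
[[2, -1, 0, 0, 0, 0], [-1, 2, 0, -1, 0, -1], [0, 0, 2, 0, -1, 0], [0, -1, 0, 2, -1, 0], [0, 0, -1, -1, 2, 0], [0, -1, 0, 0, 0, 2]].
All simple roots have the same length, so the diagram is simply laced. The associated Dynkin diagram is a chain of 4 nodes with a fork of two nodes at one end (D_6), so the type is D_6 (the algebra so(12)).

D6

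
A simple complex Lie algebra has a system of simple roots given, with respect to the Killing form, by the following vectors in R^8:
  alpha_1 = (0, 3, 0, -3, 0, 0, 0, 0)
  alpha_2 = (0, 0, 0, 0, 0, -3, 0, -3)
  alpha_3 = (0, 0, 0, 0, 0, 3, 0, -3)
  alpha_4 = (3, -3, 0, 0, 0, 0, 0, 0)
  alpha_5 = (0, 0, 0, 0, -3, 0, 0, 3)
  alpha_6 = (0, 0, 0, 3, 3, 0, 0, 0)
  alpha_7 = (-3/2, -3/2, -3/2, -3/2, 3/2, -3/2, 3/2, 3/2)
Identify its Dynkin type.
E_7

Compute the Cartan integers a_ij = 2(alpha_i, alpha_j)/(alpha_j, alpha_j); the resulting 7x7 Cartan matrix is
[[2, 0, 0, -1, 0, -1, 0], [0, 2, 0, 0, -1, 0, 0], [0, 0, 2, 0, -1, 0, -1], [-1, 0, 0, 2, 0, 0, 0], [0, -1, -1, 0, 2, -1, 0], [-1, 0, 0, 0, -1, 2, 0], [0, 0, -1, 0, 0, 0, 2]].
All simple roots have the same length, so the diagram is simply laced. The associated Dynkin diagram is a chain of 6 nodes with one extra node attached to the third node from one end (E_7), so the type is E_7.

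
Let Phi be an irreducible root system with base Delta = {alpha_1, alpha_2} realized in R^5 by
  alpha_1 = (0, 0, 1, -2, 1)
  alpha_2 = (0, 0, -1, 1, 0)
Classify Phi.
Compute the Cartan integers a_ij = 2(alpha_i, alpha_j)/(alpha_j, alpha_j); the resulting 2x2 Cartan matrix is
[[2, -3], [-1, 2]].
The roots have two lengths (squared-length ratio 3:1); the short ones are alpha_{2}. The associated Dynkin diagram is two nodes joined by a triple edge (G_2), so the type is G_2.

G_2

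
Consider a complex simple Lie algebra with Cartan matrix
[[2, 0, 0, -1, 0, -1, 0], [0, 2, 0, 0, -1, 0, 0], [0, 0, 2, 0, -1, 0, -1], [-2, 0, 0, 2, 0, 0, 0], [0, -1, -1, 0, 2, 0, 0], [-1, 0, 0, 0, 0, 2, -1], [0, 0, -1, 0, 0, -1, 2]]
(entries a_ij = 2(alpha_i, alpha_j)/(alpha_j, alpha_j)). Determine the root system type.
type C_7

The matrix has rank 7 with 2's on the diagonal. Reading the off-diagonal entries as Dynkin edges (a single edge where a_ij = a_ji = -1; a double or triple edge where a_ij * a_ji = 2 or 3), the diagram is a chain of 7 nodes with a double edge at one end; the terminal node there is the unique long simple root (C_7). One simple-root ordering that puts it in standard form is (alpha_2, alpha_5, alpha_3, alpha_7, alpha_6, alpha_1, alpha_4). So the algebra is type C_7, i.e. sp(14).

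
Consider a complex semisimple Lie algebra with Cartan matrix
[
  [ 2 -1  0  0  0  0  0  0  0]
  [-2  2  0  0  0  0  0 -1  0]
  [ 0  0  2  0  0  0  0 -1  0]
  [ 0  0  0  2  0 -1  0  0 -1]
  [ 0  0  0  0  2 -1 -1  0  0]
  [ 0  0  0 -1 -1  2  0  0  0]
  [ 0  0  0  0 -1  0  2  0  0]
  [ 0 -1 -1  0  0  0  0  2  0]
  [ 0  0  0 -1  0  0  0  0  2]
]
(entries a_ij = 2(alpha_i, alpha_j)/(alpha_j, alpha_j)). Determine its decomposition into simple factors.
The diagram associated to this matrix has two connected components: the simple roots {alpha_4, alpha_5, alpha_6, alpha_7, alpha_9} form a chain of 5 nodes with single edges (A_5), and {alpha_1, alpha_2, alpha_3, alpha_8} form a chain of 4 nodes with a double edge at one end; the terminal node there is the unique short simple root (B_4). A semisimple Lie algebra decomposes uniquely as the direct sum of simple ideals, one per connected component of its Dynkin diagram, so g ≅ A_5 ⊕ B_4 (dimension 35 + 36 = 71).

A5 ⊕ B4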